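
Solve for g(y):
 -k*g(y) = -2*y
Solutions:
 g(y) = 2*y/k


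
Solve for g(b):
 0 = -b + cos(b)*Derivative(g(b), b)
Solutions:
 g(b) = C1 + Integral(b/cos(b), b)


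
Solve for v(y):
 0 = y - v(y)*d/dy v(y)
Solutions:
 v(y) = -sqrt(C1 + y^2)
 v(y) = sqrt(C1 + y^2)


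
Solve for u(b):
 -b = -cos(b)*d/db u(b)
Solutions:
 u(b) = C1 + Integral(b/cos(b), b)


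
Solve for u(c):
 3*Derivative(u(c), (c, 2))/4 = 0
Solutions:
 u(c) = C1 + C2*c


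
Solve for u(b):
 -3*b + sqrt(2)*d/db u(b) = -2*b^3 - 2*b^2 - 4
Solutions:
 u(b) = C1 - sqrt(2)*b^4/4 - sqrt(2)*b^3/3 + 3*sqrt(2)*b^2/4 - 2*sqrt(2)*b


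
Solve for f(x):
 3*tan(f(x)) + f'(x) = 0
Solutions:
 f(x) = pi - asin(C1*exp(-3*x))
 f(x) = asin(C1*exp(-3*x))


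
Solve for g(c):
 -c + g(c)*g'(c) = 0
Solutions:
 g(c) = -sqrt(C1 + c^2)
 g(c) = sqrt(C1 + c^2)


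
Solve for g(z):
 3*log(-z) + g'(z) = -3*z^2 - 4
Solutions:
 g(z) = C1 - z^3 - 3*z*log(-z) - z


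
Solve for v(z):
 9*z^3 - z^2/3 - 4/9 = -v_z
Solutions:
 v(z) = C1 - 9*z^4/4 + z^3/9 + 4*z/9


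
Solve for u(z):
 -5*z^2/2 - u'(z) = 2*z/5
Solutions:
 u(z) = C1 - 5*z^3/6 - z^2/5


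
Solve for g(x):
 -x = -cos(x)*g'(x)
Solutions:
 g(x) = C1 + Integral(x/cos(x), x)


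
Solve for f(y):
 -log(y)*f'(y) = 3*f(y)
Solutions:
 f(y) = C1*exp(-3*li(y))


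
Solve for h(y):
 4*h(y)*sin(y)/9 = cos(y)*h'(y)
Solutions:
 h(y) = C1/cos(y)^(4/9)


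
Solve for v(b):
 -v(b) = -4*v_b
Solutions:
 v(b) = C1*exp(b/4)


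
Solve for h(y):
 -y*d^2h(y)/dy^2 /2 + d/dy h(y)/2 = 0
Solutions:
 h(y) = C1 + C2*y^2


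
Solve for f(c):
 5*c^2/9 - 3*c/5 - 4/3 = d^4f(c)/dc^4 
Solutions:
 f(c) = C1 + C2*c + C3*c^2 + C4*c^3 + c^6/648 - c^5/200 - c^4/18


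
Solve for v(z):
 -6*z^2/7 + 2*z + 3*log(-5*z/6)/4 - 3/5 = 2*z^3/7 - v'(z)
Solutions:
 v(z) = C1 + z^4/14 + 2*z^3/7 - z^2 - 3*z*log(-z)/4 + 3*z*(-5*log(5) + 5*log(6) + 9)/20


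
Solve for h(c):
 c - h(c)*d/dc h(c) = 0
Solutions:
 h(c) = -sqrt(C1 + c^2)
 h(c) = sqrt(C1 + c^2)


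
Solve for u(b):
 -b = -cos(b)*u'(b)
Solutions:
 u(b) = C1 + Integral(b/cos(b), b)


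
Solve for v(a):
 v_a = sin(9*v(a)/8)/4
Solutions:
 -a/4 + 4*log(cos(9*v(a)/8) - 1)/9 - 4*log(cos(9*v(a)/8) + 1)/9 = C1


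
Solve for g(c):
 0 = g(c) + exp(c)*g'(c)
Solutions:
 g(c) = C1*exp(exp(-c))


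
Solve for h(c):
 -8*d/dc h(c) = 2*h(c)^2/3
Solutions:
 h(c) = 12/(C1 + c)


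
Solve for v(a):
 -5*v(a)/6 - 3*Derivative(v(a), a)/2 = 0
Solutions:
 v(a) = C1*exp(-5*a/9)


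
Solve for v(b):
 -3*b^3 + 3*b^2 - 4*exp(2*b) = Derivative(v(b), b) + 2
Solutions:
 v(b) = C1 - 3*b^4/4 + b^3 - 2*b - 2*exp(2*b)


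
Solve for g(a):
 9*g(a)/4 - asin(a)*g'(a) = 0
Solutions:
 g(a) = C1*exp(9*Integral(1/asin(a), a)/4)


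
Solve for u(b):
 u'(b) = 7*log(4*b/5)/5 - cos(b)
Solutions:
 u(b) = C1 + 7*b*log(b)/5 - 7*b*log(5)/5 - 7*b/5 + 14*b*log(2)/5 - sin(b)


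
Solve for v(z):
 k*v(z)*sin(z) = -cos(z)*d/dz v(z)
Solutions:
 v(z) = C1*exp(k*log(cos(z)))


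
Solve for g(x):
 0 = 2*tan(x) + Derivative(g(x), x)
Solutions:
 g(x) = C1 + 2*log(cos(x))


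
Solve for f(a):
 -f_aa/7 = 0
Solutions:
 f(a) = C1 + C2*a


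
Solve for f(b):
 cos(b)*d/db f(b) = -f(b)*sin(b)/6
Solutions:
 f(b) = C1*cos(b)^(1/6)


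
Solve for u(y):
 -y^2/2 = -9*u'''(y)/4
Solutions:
 u(y) = C1 + C2*y + C3*y^2 + y^5/270


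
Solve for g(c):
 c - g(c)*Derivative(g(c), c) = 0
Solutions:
 g(c) = -sqrt(C1 + c^2)
 g(c) = sqrt(C1 + c^2)


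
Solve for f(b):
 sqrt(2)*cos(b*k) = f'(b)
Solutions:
 f(b) = C1 + sqrt(2)*sin(b*k)/k


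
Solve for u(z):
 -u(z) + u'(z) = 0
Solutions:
 u(z) = C1*exp(z)


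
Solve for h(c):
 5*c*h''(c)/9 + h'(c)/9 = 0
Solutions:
 h(c) = C1 + C2*c^(4/5)


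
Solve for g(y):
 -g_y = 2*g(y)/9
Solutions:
 g(y) = C1*exp(-2*y/9)


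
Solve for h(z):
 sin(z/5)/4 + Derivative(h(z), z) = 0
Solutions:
 h(z) = C1 + 5*cos(z/5)/4


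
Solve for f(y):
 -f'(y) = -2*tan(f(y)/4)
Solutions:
 f(y) = -4*asin(C1*exp(y/2)) + 4*pi
 f(y) = 4*asin(C1*exp(y/2))


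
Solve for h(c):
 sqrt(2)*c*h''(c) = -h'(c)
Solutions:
 h(c) = C1 + C2*c^(1 - sqrt(2)/2)


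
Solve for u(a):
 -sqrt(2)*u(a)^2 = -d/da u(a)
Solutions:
 u(a) = -1/(C1 + sqrt(2)*a)


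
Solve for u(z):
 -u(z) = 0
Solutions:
 u(z) = 0


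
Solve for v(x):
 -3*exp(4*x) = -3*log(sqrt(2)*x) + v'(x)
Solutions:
 v(x) = C1 + 3*x*log(x) + x*(-3 + 3*log(2)/2) - 3*exp(4*x)/4


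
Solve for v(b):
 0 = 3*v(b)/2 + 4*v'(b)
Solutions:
 v(b) = C1*exp(-3*b/8)


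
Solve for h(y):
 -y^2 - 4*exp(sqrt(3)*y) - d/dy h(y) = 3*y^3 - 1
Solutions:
 h(y) = C1 - 3*y^4/4 - y^3/3 + y - 4*sqrt(3)*exp(sqrt(3)*y)/3


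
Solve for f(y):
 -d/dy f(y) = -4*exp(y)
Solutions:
 f(y) = C1 + 4*exp(y)


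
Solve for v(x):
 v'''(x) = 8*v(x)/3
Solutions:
 v(x) = C3*exp(2*3^(2/3)*x/3) + (C1*sin(3^(1/6)*x) + C2*cos(3^(1/6)*x))*exp(-3^(2/3)*x/3)


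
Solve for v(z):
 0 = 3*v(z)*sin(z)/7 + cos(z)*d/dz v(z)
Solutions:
 v(z) = C1*cos(z)^(3/7)


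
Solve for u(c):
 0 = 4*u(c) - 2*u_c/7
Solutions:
 u(c) = C1*exp(14*c)


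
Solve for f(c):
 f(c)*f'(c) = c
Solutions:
 f(c) = -sqrt(C1 + c^2)
 f(c) = sqrt(C1 + c^2)


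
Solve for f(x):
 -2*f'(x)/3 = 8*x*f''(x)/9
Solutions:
 f(x) = C1 + C2*x^(1/4)


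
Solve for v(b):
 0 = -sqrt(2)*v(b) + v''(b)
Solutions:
 v(b) = C1*exp(-2^(1/4)*b) + C2*exp(2^(1/4)*b)


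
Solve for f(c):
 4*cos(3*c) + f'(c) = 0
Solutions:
 f(c) = C1 - 4*sin(3*c)/3


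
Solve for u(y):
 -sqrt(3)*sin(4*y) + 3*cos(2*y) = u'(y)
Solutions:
 u(y) = C1 + 3*sin(2*y)/2 + sqrt(3)*cos(4*y)/4


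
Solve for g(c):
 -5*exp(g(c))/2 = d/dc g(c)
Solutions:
 g(c) = log(1/(C1 + 5*c)) + log(2)


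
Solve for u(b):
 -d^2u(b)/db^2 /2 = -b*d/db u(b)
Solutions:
 u(b) = C1 + C2*erfi(b)


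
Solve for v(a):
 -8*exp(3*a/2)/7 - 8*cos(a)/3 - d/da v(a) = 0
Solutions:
 v(a) = C1 - 16*exp(3*a/2)/21 - 8*sin(a)/3


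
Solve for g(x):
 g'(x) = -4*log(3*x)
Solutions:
 g(x) = C1 - 4*x*log(x) - x*log(81) + 4*x


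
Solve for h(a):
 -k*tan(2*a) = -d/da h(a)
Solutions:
 h(a) = C1 - k*log(cos(2*a))/2


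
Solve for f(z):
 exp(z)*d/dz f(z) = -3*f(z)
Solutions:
 f(z) = C1*exp(3*exp(-z))


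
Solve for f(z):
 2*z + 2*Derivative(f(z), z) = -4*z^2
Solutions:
 f(z) = C1 - 2*z^3/3 - z^2/2


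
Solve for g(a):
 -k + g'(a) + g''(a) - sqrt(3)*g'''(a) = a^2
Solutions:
 g(a) = C1 + C2*exp(sqrt(3)*a*(1 - sqrt(1 + 4*sqrt(3)))/6) + C3*exp(sqrt(3)*a*(1 + sqrt(1 + 4*sqrt(3)))/6) + a^3/3 - a^2 + a*k + 2*a + 2*sqrt(3)*a


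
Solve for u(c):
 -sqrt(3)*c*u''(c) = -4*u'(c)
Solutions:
 u(c) = C1 + C2*c^(1 + 4*sqrt(3)/3)


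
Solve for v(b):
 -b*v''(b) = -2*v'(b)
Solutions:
 v(b) = C1 + C2*b^3


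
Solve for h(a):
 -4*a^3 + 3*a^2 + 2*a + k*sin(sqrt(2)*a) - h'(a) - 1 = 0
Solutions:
 h(a) = C1 - a^4 + a^3 + a^2 - a - sqrt(2)*k*cos(sqrt(2)*a)/2


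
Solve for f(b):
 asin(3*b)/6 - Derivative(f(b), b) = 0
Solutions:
 f(b) = C1 + b*asin(3*b)/6 + sqrt(1 - 9*b^2)/18


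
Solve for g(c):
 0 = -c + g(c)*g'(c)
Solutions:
 g(c) = -sqrt(C1 + c^2)
 g(c) = sqrt(C1 + c^2)


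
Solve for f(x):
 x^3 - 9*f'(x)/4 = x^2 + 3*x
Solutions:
 f(x) = C1 + x^4/9 - 4*x^3/27 - 2*x^2/3


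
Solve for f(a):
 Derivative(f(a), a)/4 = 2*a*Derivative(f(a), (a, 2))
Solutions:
 f(a) = C1 + C2*a^(9/8)


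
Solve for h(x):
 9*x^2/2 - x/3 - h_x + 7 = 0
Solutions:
 h(x) = C1 + 3*x^3/2 - x^2/6 + 7*x


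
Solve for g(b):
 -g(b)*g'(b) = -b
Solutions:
 g(b) = -sqrt(C1 + b^2)
 g(b) = sqrt(C1 + b^2)


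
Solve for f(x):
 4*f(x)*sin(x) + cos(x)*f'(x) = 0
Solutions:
 f(x) = C1*cos(x)^4


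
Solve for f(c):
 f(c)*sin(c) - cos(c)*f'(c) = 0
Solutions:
 f(c) = C1/cos(c)


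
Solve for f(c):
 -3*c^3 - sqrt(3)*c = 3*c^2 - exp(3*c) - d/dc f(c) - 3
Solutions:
 f(c) = C1 + 3*c^4/4 + c^3 + sqrt(3)*c^2/2 - 3*c - exp(3*c)/3


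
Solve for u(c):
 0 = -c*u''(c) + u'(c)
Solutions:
 u(c) = C1 + C2*c^2


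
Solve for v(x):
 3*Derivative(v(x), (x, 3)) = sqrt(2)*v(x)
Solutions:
 v(x) = C3*exp(2^(1/6)*3^(2/3)*x/3) + (C1*sin(6^(1/6)*x/2) + C2*cos(6^(1/6)*x/2))*exp(-2^(1/6)*3^(2/3)*x/6)


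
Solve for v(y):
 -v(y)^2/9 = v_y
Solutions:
 v(y) = 9/(C1 + y)


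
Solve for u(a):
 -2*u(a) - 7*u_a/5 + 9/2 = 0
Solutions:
 u(a) = C1*exp(-10*a/7) + 9/4


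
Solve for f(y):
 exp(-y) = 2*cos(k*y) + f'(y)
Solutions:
 f(y) = C1 - exp(-y) - 2*sin(k*y)/k


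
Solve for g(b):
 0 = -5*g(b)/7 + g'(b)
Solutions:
 g(b) = C1*exp(5*b/7)


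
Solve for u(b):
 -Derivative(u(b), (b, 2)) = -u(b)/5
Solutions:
 u(b) = C1*exp(-sqrt(5)*b/5) + C2*exp(sqrt(5)*b/5)


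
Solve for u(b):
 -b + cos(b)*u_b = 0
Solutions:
 u(b) = C1 + Integral(b/cos(b), b)


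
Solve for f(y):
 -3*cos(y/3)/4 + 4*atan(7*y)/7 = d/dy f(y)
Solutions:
 f(y) = C1 + 4*y*atan(7*y)/7 - 2*log(49*y^2 + 1)/49 - 9*sin(y/3)/4


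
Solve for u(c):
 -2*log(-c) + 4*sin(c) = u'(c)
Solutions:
 u(c) = C1 - 2*c*log(-c) + 2*c - 4*cos(c)


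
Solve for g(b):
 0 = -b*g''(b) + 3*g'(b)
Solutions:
 g(b) = C1 + C2*b^4


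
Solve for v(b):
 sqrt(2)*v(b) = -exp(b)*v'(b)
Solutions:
 v(b) = C1*exp(sqrt(2)*exp(-b))


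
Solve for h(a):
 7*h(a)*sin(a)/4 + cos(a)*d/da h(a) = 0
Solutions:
 h(a) = C1*cos(a)^(7/4)


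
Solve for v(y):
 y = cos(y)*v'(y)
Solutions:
 v(y) = C1 + Integral(y/cos(y), y)


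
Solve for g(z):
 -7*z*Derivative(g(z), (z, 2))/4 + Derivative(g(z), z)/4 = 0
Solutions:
 g(z) = C1 + C2*z^(8/7)


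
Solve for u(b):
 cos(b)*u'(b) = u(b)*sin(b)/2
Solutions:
 u(b) = C1/sqrt(cos(b))


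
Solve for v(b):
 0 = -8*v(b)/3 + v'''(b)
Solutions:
 v(b) = C3*exp(2*3^(2/3)*b/3) + (C1*sin(3^(1/6)*b) + C2*cos(3^(1/6)*b))*exp(-3^(2/3)*b/3)


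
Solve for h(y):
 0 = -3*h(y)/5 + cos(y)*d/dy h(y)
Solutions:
 h(y) = C1*(sin(y) + 1)^(3/10)/(sin(y) - 1)^(3/10)


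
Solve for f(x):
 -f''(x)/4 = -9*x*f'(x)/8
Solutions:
 f(x) = C1 + C2*erfi(3*x/2)


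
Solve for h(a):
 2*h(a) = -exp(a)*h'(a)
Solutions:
 h(a) = C1*exp(2*exp(-a))


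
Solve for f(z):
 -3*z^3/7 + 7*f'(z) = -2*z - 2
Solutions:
 f(z) = C1 + 3*z^4/196 - z^2/7 - 2*z/7


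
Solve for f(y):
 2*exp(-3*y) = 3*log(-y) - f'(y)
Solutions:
 f(y) = C1 + 3*y*log(-y) - 3*y + 2*exp(-3*y)/3


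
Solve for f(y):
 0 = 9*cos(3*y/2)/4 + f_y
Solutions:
 f(y) = C1 - 3*sin(3*y/2)/2


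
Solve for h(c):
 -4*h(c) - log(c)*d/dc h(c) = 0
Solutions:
 h(c) = C1*exp(-4*li(c))


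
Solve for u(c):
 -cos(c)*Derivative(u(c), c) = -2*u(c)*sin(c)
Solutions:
 u(c) = C1/cos(c)^2


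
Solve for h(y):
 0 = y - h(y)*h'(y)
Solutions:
 h(y) = -sqrt(C1 + y^2)
 h(y) = sqrt(C1 + y^2)


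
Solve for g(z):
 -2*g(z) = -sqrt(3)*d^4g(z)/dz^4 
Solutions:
 g(z) = C1*exp(-2^(1/4)*3^(7/8)*z/3) + C2*exp(2^(1/4)*3^(7/8)*z/3) + C3*sin(2^(1/4)*3^(7/8)*z/3) + C4*cos(2^(1/4)*3^(7/8)*z/3)


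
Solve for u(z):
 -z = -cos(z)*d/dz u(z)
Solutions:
 u(z) = C1 + Integral(z/cos(z), z)


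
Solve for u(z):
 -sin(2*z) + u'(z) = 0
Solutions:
 u(z) = C1 - cos(2*z)/2


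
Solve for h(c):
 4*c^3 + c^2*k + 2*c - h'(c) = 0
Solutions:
 h(c) = C1 + c^4 + c^3*k/3 + c^2


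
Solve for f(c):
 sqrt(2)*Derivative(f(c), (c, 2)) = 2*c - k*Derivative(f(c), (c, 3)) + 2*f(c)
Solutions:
 f(c) = C1*exp(-c*((sqrt(((-27 + 2*sqrt(2)/k^2)^2 - 8/k^4)/k^2) - 27/k + 2*sqrt(2)/k^3)^(1/3) + sqrt(2)/k + 2/(k^2*(sqrt(((-27 + 2*sqrt(2)/k^2)^2 - 8/k^4)/k^2) - 27/k + 2*sqrt(2)/k^3)^(1/3)))/3) + C2*exp(c*((sqrt(((-27 + 2*sqrt(2)/k^2)^2 - 8/k^4)/k^2) - 27/k + 2*sqrt(2)/k^3)^(1/3) - sqrt(3)*I*(sqrt(((-27 + 2*sqrt(2)/k^2)^2 - 8/k^4)/k^2) - 27/k + 2*sqrt(2)/k^3)^(1/3) - 2*sqrt(2)/k - 8/(k^2*(-1 + sqrt(3)*I)*(sqrt(((-27 + 2*sqrt(2)/k^2)^2 - 8/k^4)/k^2) - 27/k + 2*sqrt(2)/k^3)^(1/3)))/6) + C3*exp(c*((sqrt(((-27 + 2*sqrt(2)/k^2)^2 - 8/k^4)/k^2) - 27/k + 2*sqrt(2)/k^3)^(1/3) + sqrt(3)*I*(sqrt(((-27 + 2*sqrt(2)/k^2)^2 - 8/k^4)/k^2) - 27/k + 2*sqrt(2)/k^3)^(1/3) - 2*sqrt(2)/k + 8/(k^2*(1 + sqrt(3)*I)*(sqrt(((-27 + 2*sqrt(2)/k^2)^2 - 8/k^4)/k^2) - 27/k + 2*sqrt(2)/k^3)^(1/3)))/6) - c


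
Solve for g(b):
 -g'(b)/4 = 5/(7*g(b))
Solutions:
 g(b) = -sqrt(C1 - 280*b)/7
 g(b) = sqrt(C1 - 280*b)/7


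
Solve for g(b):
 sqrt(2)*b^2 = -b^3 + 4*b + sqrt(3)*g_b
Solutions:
 g(b) = C1 + sqrt(3)*b^4/12 + sqrt(6)*b^3/9 - 2*sqrt(3)*b^2/3


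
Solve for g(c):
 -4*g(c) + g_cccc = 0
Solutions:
 g(c) = C1*exp(-sqrt(2)*c) + C2*exp(sqrt(2)*c) + C3*sin(sqrt(2)*c) + C4*cos(sqrt(2)*c)


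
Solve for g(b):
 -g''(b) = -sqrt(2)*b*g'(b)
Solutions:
 g(b) = C1 + C2*erfi(2^(3/4)*b/2)


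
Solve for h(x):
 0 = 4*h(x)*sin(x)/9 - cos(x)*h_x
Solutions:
 h(x) = C1/cos(x)^(4/9)


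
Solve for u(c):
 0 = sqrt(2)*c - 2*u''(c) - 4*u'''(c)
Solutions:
 u(c) = C1 + C2*c + C3*exp(-c/2) + sqrt(2)*c^3/12 - sqrt(2)*c^2/2


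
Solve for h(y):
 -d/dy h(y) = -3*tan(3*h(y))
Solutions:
 h(y) = -asin(C1*exp(9*y))/3 + pi/3
 h(y) = asin(C1*exp(9*y))/3


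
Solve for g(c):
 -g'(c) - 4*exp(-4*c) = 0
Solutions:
 g(c) = C1 + exp(-4*c)


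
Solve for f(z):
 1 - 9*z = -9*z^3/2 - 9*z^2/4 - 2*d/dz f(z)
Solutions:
 f(z) = C1 - 9*z^4/16 - 3*z^3/8 + 9*z^2/4 - z/2


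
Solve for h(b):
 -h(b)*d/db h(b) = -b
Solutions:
 h(b) = -sqrt(C1 + b^2)
 h(b) = sqrt(C1 + b^2)


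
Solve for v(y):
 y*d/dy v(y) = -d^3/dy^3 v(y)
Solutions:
 v(y) = C1 + Integral(C2*airyai(-y) + C3*airybi(-y), y)


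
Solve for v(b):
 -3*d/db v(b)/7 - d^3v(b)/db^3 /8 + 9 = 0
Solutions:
 v(b) = C1 + C2*sin(2*sqrt(42)*b/7) + C3*cos(2*sqrt(42)*b/7) + 21*b


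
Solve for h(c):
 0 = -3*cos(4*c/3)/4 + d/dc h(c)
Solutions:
 h(c) = C1 + 9*sin(4*c/3)/16


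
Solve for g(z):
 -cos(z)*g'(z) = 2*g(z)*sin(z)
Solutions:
 g(z) = C1*cos(z)^2


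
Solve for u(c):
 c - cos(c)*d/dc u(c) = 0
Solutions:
 u(c) = C1 + Integral(c/cos(c), c)


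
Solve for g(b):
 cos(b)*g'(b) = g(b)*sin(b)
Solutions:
 g(b) = C1/cos(b)


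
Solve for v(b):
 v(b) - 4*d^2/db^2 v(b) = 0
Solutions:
 v(b) = C1*exp(-b/2) + C2*exp(b/2)


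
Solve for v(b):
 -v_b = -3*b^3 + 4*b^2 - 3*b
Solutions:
 v(b) = C1 + 3*b^4/4 - 4*b^3/3 + 3*b^2/2


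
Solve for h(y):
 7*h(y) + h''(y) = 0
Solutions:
 h(y) = C1*sin(sqrt(7)*y) + C2*cos(sqrt(7)*y)


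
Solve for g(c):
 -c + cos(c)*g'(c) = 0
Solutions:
 g(c) = C1 + Integral(c/cos(c), c)


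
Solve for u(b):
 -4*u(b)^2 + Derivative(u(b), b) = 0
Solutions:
 u(b) = -1/(C1 + 4*b)


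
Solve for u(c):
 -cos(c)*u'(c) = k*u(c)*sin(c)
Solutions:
 u(c) = C1*exp(k*log(cos(c)))


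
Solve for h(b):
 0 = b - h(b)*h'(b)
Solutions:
 h(b) = -sqrt(C1 + b^2)
 h(b) = sqrt(C1 + b^2)


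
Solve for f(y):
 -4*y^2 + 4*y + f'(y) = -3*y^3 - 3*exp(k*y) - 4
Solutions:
 f(y) = C1 - 3*y^4/4 + 4*y^3/3 - 2*y^2 - 4*y - 3*exp(k*y)/k


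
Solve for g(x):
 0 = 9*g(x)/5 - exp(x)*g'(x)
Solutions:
 g(x) = C1*exp(-9*exp(-x)/5)


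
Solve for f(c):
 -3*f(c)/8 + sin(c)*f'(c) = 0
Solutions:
 f(c) = C1*(cos(c) - 1)^(3/16)/(cos(c) + 1)^(3/16)


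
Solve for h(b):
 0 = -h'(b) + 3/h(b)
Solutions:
 h(b) = -sqrt(C1 + 6*b)
 h(b) = sqrt(C1 + 6*b)


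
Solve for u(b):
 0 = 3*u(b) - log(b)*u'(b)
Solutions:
 u(b) = C1*exp(3*li(b))


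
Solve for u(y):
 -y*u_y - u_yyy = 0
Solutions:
 u(y) = C1 + Integral(C2*airyai(-y) + C3*airybi(-y), y)


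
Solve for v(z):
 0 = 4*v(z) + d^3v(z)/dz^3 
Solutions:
 v(z) = C3*exp(-2^(2/3)*z) + (C1*sin(2^(2/3)*sqrt(3)*z/2) + C2*cos(2^(2/3)*sqrt(3)*z/2))*exp(2^(2/3)*z/2)


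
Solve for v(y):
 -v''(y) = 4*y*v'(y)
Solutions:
 v(y) = C1 + C2*erf(sqrt(2)*y)


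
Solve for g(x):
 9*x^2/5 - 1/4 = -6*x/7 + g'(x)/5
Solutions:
 g(x) = C1 + 3*x^3 + 15*x^2/7 - 5*x/4


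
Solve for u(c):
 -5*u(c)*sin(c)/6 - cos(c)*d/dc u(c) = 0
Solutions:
 u(c) = C1*cos(c)^(5/6)


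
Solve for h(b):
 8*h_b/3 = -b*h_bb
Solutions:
 h(b) = C1 + C2/b^(5/3)


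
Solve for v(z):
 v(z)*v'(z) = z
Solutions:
 v(z) = -sqrt(C1 + z^2)
 v(z) = sqrt(C1 + z^2)


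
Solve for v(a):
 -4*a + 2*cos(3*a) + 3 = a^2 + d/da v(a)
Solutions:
 v(a) = C1 - a^3/3 - 2*a^2 + 3*a + 2*sin(3*a)/3


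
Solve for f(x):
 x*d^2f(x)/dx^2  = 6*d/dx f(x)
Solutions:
 f(x) = C1 + C2*x^7


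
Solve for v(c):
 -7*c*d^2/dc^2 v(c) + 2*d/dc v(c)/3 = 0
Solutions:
 v(c) = C1 + C2*c^(23/21)


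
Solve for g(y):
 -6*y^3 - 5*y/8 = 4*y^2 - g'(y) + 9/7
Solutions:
 g(y) = C1 + 3*y^4/2 + 4*y^3/3 + 5*y^2/16 + 9*y/7


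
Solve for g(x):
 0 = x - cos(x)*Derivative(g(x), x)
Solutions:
 g(x) = C1 + Integral(x/cos(x), x)


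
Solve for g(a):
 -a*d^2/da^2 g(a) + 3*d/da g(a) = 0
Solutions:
 g(a) = C1 + C2*a^4


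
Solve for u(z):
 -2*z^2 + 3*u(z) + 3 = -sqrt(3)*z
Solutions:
 u(z) = 2*z^2/3 - sqrt(3)*z/3 - 1


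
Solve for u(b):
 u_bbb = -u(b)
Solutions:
 u(b) = C3*exp(-b) + (C1*sin(sqrt(3)*b/2) + C2*cos(sqrt(3)*b/2))*exp(b/2)


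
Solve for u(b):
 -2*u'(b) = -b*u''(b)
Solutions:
 u(b) = C1 + C2*b^3


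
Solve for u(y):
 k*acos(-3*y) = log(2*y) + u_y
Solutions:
 u(y) = C1 + k*(y*acos(-3*y) + sqrt(1 - 9*y^2)/3) - y*log(y) - y*log(2) + y


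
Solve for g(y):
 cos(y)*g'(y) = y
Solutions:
 g(y) = C1 + Integral(y/cos(y), y)


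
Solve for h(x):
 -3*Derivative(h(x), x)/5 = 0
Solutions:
 h(x) = C1


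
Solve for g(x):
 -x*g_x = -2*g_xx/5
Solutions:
 g(x) = C1 + C2*erfi(sqrt(5)*x/2)


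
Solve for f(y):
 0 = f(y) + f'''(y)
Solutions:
 f(y) = C3*exp(-y) + (C1*sin(sqrt(3)*y/2) + C2*cos(sqrt(3)*y/2))*exp(y/2)


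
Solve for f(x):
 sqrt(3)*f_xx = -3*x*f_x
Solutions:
 f(x) = C1 + C2*erf(sqrt(2)*3^(1/4)*x/2)


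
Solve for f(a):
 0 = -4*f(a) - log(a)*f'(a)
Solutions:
 f(a) = C1*exp(-4*li(a))


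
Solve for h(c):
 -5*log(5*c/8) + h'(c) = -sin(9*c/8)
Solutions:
 h(c) = C1 + 5*c*log(c) - 15*c*log(2) - 5*c + 5*c*log(5) + 8*cos(9*c/8)/9


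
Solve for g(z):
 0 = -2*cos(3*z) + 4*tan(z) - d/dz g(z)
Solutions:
 g(z) = C1 - 4*log(cos(z)) - 2*sin(3*z)/3


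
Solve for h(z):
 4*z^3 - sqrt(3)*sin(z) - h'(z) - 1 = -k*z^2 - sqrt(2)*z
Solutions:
 h(z) = C1 + k*z^3/3 + z^4 + sqrt(2)*z^2/2 - z + sqrt(3)*cos(z)


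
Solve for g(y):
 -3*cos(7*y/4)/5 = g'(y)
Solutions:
 g(y) = C1 - 12*sin(7*y/4)/35


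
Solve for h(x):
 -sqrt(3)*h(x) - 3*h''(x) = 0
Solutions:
 h(x) = C1*sin(3^(3/4)*x/3) + C2*cos(3^(3/4)*x/3)


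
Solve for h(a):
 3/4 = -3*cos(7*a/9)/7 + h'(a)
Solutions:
 h(a) = C1 + 3*a/4 + 27*sin(7*a/9)/49


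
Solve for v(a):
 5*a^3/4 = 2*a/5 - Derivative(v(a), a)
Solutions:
 v(a) = C1 - 5*a^4/16 + a^2/5


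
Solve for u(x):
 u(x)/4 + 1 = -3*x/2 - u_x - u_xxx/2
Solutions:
 u(x) = C1*exp(-6^(1/3)*x*(-(9 + sqrt(465))^(1/3) + 4*6^(1/3)/(9 + sqrt(465))^(1/3))/12)*sin(2^(1/3)*3^(1/6)*x*(2^(1/3)/(9 + sqrt(465))^(1/3) + 3^(2/3)*(9 + sqrt(465))^(1/3)/12)) + C2*exp(-6^(1/3)*x*(-(9 + sqrt(465))^(1/3) + 4*6^(1/3)/(9 + sqrt(465))^(1/3))/12)*cos(2^(1/3)*3^(1/6)*x*(2^(1/3)/(9 + sqrt(465))^(1/3) + 3^(2/3)*(9 + sqrt(465))^(1/3)/12)) + C3*exp(6^(1/3)*x*(-(9 + sqrt(465))^(1/3) + 4*6^(1/3)/(9 + sqrt(465))^(1/3))/6) - 6*x + 20


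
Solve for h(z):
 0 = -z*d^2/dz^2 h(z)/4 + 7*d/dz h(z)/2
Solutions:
 h(z) = C1 + C2*z^15


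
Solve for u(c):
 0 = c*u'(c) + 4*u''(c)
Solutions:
 u(c) = C1 + C2*erf(sqrt(2)*c/4)


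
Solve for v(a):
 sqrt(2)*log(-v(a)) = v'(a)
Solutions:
 -li(-v(a)) = C1 + sqrt(2)*a


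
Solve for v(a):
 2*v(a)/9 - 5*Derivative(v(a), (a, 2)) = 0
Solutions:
 v(a) = C1*exp(-sqrt(10)*a/15) + C2*exp(sqrt(10)*a/15)


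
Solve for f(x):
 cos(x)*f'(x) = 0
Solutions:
 f(x) = C1


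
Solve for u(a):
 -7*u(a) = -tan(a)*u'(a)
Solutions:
 u(a) = C1*sin(a)^7


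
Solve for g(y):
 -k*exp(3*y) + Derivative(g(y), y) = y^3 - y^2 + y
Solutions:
 g(y) = C1 + k*exp(3*y)/3 + y^4/4 - y^3/3 + y^2/2


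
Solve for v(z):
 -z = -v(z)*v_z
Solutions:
 v(z) = -sqrt(C1 + z^2)
 v(z) = sqrt(C1 + z^2)


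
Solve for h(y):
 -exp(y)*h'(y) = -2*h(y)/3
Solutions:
 h(y) = C1*exp(-2*exp(-y)/3)


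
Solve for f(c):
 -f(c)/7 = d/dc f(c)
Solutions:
 f(c) = C1*exp(-c/7)


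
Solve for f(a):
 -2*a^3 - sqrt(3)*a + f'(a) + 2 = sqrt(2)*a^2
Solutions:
 f(a) = C1 + a^4/2 + sqrt(2)*a^3/3 + sqrt(3)*a^2/2 - 2*a


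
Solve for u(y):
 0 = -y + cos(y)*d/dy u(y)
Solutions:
 u(y) = C1 + Integral(y/cos(y), y)


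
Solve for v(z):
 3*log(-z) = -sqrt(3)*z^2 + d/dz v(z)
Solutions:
 v(z) = C1 + sqrt(3)*z^3/3 + 3*z*log(-z) - 3*z


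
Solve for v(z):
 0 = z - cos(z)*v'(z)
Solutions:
 v(z) = C1 + Integral(z/cos(z), z)


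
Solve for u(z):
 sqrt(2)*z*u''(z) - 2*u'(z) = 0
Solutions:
 u(z) = C1 + C2*z^(1 + sqrt(2))


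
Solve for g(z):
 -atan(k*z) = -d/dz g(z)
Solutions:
 g(z) = C1 + Piecewise((z*atan(k*z) - log(k^2*z^2 + 1)/(2*k), Ne(k, 0)), (0, True))


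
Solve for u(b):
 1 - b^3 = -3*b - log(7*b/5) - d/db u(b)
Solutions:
 u(b) = C1 + b^4/4 - 3*b^2/2 - b*log(b) + b*log(5/7)


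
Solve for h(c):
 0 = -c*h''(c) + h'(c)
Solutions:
 h(c) = C1 + C2*c^2


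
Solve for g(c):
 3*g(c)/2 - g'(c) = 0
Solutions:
 g(c) = C1*exp(3*c/2)


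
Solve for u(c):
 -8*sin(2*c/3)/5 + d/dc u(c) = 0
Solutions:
 u(c) = C1 - 12*cos(2*c/3)/5


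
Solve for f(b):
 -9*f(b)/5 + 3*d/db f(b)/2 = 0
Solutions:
 f(b) = C1*exp(6*b/5)


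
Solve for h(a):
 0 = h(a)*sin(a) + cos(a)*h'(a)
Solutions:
 h(a) = C1*cos(a)


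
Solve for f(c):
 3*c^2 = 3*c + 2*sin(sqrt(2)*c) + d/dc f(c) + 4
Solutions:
 f(c) = C1 + c^3 - 3*c^2/2 - 4*c + sqrt(2)*cos(sqrt(2)*c)


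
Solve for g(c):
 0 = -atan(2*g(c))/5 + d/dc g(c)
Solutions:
 Integral(1/atan(2*_y), (_y, g(c))) = C1 + c/5


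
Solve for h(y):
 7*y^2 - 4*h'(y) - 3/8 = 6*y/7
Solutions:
 h(y) = C1 + 7*y^3/12 - 3*y^2/28 - 3*y/32


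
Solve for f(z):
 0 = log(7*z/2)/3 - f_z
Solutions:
 f(z) = C1 + z*log(z)/3 - z/3 - z*log(2)/3 + z*log(7)/3


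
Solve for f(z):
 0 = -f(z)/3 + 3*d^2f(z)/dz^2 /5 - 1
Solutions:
 f(z) = C1*exp(-sqrt(5)*z/3) + C2*exp(sqrt(5)*z/3) - 3


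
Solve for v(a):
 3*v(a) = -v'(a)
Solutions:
 v(a) = C1*exp(-3*a)


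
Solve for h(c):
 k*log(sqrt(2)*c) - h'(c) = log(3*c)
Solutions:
 h(c) = C1 + c*k*log(c) - c*k + c*k*log(2)/2 - c*log(c) - c*log(3) + c


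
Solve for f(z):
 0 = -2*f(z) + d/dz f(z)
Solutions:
 f(z) = C1*exp(2*z)


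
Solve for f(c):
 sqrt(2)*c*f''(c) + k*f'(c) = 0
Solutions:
 f(c) = C1 + c^(-sqrt(2)*re(k)/2 + 1)*(C2*sin(sqrt(2)*log(c)*Abs(im(k))/2) + C3*cos(sqrt(2)*log(c)*im(k)/2))


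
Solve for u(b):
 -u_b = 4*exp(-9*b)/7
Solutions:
 u(b) = C1 + 4*exp(-9*b)/63


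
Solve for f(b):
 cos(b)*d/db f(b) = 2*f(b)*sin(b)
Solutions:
 f(b) = C1/cos(b)^2


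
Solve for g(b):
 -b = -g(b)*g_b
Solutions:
 g(b) = -sqrt(C1 + b^2)
 g(b) = sqrt(C1 + b^2)


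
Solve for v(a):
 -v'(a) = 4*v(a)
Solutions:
 v(a) = C1*exp(-4*a)


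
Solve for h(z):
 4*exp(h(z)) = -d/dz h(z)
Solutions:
 h(z) = log(1/(C1 + 4*z))


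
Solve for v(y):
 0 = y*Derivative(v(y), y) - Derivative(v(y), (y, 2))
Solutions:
 v(y) = C1 + C2*erfi(sqrt(2)*y/2)


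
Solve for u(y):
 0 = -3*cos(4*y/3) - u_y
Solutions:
 u(y) = C1 - 9*sin(4*y/3)/4


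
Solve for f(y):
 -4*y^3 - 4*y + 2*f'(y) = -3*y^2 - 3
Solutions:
 f(y) = C1 + y^4/2 - y^3/2 + y^2 - 3*y/2


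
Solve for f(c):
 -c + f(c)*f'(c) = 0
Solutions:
 f(c) = -sqrt(C1 + c^2)
 f(c) = sqrt(C1 + c^2)


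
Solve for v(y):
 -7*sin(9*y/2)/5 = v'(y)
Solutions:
 v(y) = C1 + 14*cos(9*y/2)/45


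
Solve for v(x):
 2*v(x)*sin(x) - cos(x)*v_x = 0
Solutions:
 v(x) = C1/cos(x)^2


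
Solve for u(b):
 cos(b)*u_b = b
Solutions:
 u(b) = C1 + Integral(b/cos(b), b)


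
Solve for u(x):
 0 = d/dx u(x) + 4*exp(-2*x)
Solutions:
 u(x) = C1 + 2*exp(-2*x)


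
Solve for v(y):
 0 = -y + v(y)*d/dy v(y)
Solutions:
 v(y) = -sqrt(C1 + y^2)
 v(y) = sqrt(C1 + y^2)


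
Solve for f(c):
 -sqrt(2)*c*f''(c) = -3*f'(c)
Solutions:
 f(c) = C1 + C2*c^(1 + 3*sqrt(2)/2)


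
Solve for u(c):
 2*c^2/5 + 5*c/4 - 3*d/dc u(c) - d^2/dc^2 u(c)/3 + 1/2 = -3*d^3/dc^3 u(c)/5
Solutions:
 u(c) = C1 + C2*exp(c*(5 - sqrt(1645))/18) + C3*exp(c*(5 + sqrt(1645))/18) + 2*c^3/45 + 209*c^2/1080 + 4301*c/24300


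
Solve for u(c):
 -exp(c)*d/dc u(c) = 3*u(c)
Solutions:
 u(c) = C1*exp(3*exp(-c))


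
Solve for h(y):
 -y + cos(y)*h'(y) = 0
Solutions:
 h(y) = C1 + Integral(y/cos(y), y)


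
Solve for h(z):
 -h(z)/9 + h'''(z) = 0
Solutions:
 h(z) = C3*exp(3^(1/3)*z/3) + (C1*sin(3^(5/6)*z/6) + C2*cos(3^(5/6)*z/6))*exp(-3^(1/3)*z/6)


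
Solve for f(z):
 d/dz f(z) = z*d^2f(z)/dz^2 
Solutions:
 f(z) = C1 + C2*z^2


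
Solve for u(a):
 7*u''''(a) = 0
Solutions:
 u(a) = C1 + C2*a + C3*a^2 + C4*a^3


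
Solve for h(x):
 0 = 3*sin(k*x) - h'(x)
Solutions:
 h(x) = C1 - 3*cos(k*x)/k


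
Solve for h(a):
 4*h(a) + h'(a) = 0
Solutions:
 h(a) = C1*exp(-4*a)


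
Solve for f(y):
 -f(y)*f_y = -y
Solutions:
 f(y) = -sqrt(C1 + y^2)
 f(y) = sqrt(C1 + y^2)


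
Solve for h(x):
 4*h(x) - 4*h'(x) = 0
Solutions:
 h(x) = C1*exp(x)


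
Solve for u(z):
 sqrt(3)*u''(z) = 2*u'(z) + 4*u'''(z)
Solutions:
 u(z) = C1 + (C2*sin(sqrt(29)*z/8) + C3*cos(sqrt(29)*z/8))*exp(sqrt(3)*z/8)


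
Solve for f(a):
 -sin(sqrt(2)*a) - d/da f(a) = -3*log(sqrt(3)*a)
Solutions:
 f(a) = C1 + 3*a*log(a) - 3*a + 3*a*log(3)/2 + sqrt(2)*cos(sqrt(2)*a)/2


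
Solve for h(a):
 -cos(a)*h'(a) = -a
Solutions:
 h(a) = C1 + Integral(a/cos(a), a)


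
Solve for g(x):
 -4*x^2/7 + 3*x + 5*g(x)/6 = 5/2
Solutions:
 g(x) = 24*x^2/35 - 18*x/5 + 3


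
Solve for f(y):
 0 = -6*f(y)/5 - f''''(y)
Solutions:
 f(y) = (C1*sin(10^(3/4)*3^(1/4)*y/10) + C2*cos(10^(3/4)*3^(1/4)*y/10))*exp(-10^(3/4)*3^(1/4)*y/10) + (C3*sin(10^(3/4)*3^(1/4)*y/10) + C4*cos(10^(3/4)*3^(1/4)*y/10))*exp(10^(3/4)*3^(1/4)*y/10)


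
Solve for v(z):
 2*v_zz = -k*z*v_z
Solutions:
 v(z) = Piecewise((-sqrt(pi)*C1*erf(sqrt(k)*z/2)/sqrt(k) - C2, (k > 0) | (k < 0)), (-C1*z - C2, True))


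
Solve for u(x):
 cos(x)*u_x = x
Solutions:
 u(x) = C1 + Integral(x/cos(x), x)


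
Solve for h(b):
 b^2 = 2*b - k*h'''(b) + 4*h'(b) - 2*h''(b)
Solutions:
 h(b) = C1 + C2*exp(b*(sqrt(4*k + 1) - 1)/k) + C3*exp(-b*(sqrt(4*k + 1) + 1)/k) + b^3/12 - b^2/8 + b*k/8 - b/8


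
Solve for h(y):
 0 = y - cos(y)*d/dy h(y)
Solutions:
 h(y) = C1 + Integral(y/cos(y), y)


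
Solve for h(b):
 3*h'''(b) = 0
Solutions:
 h(b) = C1 + C2*b + C3*b^2


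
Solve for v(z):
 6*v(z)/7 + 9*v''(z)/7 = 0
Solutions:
 v(z) = C1*sin(sqrt(6)*z/3) + C2*cos(sqrt(6)*z/3)


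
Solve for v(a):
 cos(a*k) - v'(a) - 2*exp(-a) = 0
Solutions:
 v(a) = C1 + 2*exp(-a) + sin(a*k)/k


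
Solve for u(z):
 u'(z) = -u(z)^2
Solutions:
 u(z) = 1/(C1 + z)


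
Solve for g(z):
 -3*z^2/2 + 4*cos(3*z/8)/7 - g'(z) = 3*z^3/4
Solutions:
 g(z) = C1 - 3*z^4/16 - z^3/2 + 32*sin(3*z/8)/21


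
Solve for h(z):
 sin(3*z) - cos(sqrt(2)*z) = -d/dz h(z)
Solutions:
 h(z) = C1 + sqrt(2)*sin(sqrt(2)*z)/2 + cos(3*z)/3


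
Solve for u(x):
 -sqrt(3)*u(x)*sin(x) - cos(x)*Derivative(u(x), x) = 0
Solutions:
 u(x) = C1*cos(x)^(sqrt(3))


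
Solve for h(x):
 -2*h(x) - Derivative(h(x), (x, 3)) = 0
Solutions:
 h(x) = C3*exp(-2^(1/3)*x) + (C1*sin(2^(1/3)*sqrt(3)*x/2) + C2*cos(2^(1/3)*sqrt(3)*x/2))*exp(2^(1/3)*x/2)


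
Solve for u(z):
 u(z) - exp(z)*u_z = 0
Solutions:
 u(z) = C1*exp(-exp(-z))


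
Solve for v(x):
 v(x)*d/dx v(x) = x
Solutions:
 v(x) = -sqrt(C1 + x^2)
 v(x) = sqrt(C1 + x^2)


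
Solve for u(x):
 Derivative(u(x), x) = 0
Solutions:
 u(x) = C1


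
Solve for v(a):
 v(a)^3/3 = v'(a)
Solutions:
 v(a) = -sqrt(6)*sqrt(-1/(C1 + a))/2
 v(a) = sqrt(6)*sqrt(-1/(C1 + a))/2


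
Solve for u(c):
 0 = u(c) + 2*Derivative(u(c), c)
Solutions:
 u(c) = C1*exp(-c/2)


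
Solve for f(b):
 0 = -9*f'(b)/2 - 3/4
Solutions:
 f(b) = C1 - b/6


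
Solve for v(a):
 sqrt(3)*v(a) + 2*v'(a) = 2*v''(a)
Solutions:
 v(a) = C1*exp(a*(1 - sqrt(1 + 2*sqrt(3)))/2) + C2*exp(a*(1 + sqrt(1 + 2*sqrt(3)))/2)


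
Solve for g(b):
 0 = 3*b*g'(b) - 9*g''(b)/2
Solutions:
 g(b) = C1 + C2*erfi(sqrt(3)*b/3)


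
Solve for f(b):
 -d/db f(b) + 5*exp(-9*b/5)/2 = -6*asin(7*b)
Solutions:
 f(b) = C1 + 6*b*asin(7*b) + 6*sqrt(1 - 49*b^2)/7 - 25*exp(-9*b/5)/18


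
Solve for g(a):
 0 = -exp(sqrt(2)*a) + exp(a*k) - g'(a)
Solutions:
 g(a) = C1 - sqrt(2)*exp(sqrt(2)*a)/2 + exp(a*k)/k


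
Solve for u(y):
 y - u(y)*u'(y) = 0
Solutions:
 u(y) = -sqrt(C1 + y^2)
 u(y) = sqrt(C1 + y^2)


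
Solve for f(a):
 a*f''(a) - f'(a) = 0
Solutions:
 f(a) = C1 + C2*a^2


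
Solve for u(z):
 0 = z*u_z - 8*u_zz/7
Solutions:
 u(z) = C1 + C2*erfi(sqrt(7)*z/4)


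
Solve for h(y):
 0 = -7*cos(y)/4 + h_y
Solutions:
 h(y) = C1 + 7*sin(y)/4


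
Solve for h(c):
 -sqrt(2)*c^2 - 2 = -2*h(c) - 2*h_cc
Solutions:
 h(c) = C1*sin(c) + C2*cos(c) + sqrt(2)*c^2/2 - sqrt(2) + 1


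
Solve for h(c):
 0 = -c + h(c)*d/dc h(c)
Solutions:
 h(c) = -sqrt(C1 + c^2)
 h(c) = sqrt(C1 + c^2)


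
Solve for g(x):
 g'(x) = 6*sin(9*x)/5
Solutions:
 g(x) = C1 - 2*cos(9*x)/15


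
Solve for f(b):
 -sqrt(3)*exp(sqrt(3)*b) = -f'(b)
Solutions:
 f(b) = C1 + exp(sqrt(3)*b)


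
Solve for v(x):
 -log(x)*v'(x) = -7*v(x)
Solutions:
 v(x) = C1*exp(7*li(x))


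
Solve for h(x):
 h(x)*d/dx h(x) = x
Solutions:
 h(x) = -sqrt(C1 + x^2)
 h(x) = sqrt(C1 + x^2)


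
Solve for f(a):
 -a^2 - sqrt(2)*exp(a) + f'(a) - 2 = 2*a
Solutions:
 f(a) = C1 + a^3/3 + a^2 + 2*a + sqrt(2)*exp(a)


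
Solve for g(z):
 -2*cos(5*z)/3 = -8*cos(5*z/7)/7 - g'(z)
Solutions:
 g(z) = C1 - 8*sin(5*z/7)/5 + 2*sin(5*z)/15


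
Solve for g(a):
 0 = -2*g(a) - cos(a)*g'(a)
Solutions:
 g(a) = C1*(sin(a) - 1)/(sin(a) + 1)


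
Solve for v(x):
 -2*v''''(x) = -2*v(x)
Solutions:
 v(x) = C1*exp(-x) + C2*exp(x) + C3*sin(x) + C4*cos(x)


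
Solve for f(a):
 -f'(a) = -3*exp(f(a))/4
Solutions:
 f(a) = log(-1/(C1 + 3*a)) + 2*log(2)


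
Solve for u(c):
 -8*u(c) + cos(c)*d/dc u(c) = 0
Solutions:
 u(c) = C1*(sin(c)^4 + 4*sin(c)^3 + 6*sin(c)^2 + 4*sin(c) + 1)/(sin(c)^4 - 4*sin(c)^3 + 6*sin(c)^2 - 4*sin(c) + 1)


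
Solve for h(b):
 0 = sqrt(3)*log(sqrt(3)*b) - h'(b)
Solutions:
 h(b) = C1 + sqrt(3)*b*log(b) - sqrt(3)*b + sqrt(3)*b*log(3)/2


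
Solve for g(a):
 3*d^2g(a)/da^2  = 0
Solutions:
 g(a) = C1 + C2*a


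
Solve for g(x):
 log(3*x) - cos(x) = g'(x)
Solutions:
 g(x) = C1 + x*log(x) - x + x*log(3) - sin(x)


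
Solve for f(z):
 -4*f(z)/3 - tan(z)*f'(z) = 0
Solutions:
 f(z) = C1/sin(z)^(4/3)


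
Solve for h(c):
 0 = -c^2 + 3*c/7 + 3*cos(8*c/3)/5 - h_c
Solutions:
 h(c) = C1 - c^3/3 + 3*c^2/14 + 9*sin(8*c/3)/40


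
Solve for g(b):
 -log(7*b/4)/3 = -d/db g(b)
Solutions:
 g(b) = C1 + b*log(b)/3 - 2*b*log(2)/3 - b/3 + b*log(7)/3


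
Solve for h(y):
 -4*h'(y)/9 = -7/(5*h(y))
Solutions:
 h(y) = -sqrt(C1 + 630*y)/10
 h(y) = sqrt(C1 + 630*y)/10


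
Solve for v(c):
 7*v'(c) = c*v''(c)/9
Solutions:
 v(c) = C1 + C2*c^64


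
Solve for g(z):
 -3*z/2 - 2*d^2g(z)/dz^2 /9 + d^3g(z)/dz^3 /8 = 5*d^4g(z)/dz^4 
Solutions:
 g(z) = C1 + C2*z - 9*z^3/8 - 243*z^2/128 + (C3*sin(sqrt(2551)*z/240) + C4*cos(sqrt(2551)*z/240))*exp(z/80)


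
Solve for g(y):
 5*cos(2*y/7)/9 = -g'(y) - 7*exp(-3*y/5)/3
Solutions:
 g(y) = C1 - 35*sin(2*y/7)/18 + 35*exp(-3*y/5)/9


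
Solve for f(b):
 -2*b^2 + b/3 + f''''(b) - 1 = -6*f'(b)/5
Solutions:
 f(b) = C1 + C4*exp(-5^(2/3)*6^(1/3)*b/5) + 5*b^3/9 - 5*b^2/36 + 5*b/6 + (C2*sin(2^(1/3)*3^(5/6)*5^(2/3)*b/10) + C3*cos(2^(1/3)*3^(5/6)*5^(2/3)*b/10))*exp(5^(2/3)*6^(1/3)*b/10)


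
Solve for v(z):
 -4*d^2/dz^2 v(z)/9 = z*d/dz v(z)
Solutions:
 v(z) = C1 + C2*erf(3*sqrt(2)*z/4)


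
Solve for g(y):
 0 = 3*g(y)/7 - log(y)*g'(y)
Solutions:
 g(y) = C1*exp(3*li(y)/7)


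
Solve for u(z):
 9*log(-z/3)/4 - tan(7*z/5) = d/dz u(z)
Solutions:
 u(z) = C1 + 9*z*log(-z)/4 - 9*z*log(3)/4 - 9*z/4 + 5*log(cos(7*z/5))/7


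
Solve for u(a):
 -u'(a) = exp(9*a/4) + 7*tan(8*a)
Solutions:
 u(a) = C1 - 4*exp(9*a/4)/9 + 7*log(cos(8*a))/8


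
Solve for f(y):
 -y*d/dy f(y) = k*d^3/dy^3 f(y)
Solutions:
 f(y) = C1 + Integral(C2*airyai(y*(-1/k)^(1/3)) + C3*airybi(y*(-1/k)^(1/3)), y)


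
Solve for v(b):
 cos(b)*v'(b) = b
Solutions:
 v(b) = C1 + Integral(b/cos(b), b)


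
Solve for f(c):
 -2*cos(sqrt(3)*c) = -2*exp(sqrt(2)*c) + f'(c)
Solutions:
 f(c) = C1 + sqrt(2)*exp(sqrt(2)*c) - 2*sqrt(3)*sin(sqrt(3)*c)/3


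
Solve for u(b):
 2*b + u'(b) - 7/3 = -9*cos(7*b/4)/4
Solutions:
 u(b) = C1 - b^2 + 7*b/3 - 9*sin(7*b/4)/7


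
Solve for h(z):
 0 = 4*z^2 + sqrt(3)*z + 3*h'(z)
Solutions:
 h(z) = C1 - 4*z^3/9 - sqrt(3)*z^2/6


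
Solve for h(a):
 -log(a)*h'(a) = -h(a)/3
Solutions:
 h(a) = C1*exp(li(a)/3)


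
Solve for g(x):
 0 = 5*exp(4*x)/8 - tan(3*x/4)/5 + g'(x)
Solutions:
 g(x) = C1 - 5*exp(4*x)/32 - 4*log(cos(3*x/4))/15


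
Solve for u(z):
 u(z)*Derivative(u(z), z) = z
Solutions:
 u(z) = -sqrt(C1 + z^2)
 u(z) = sqrt(C1 + z^2)


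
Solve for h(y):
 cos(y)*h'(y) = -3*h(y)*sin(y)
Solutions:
 h(y) = C1*cos(y)^3


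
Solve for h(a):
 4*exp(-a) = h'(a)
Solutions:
 h(a) = C1 - 4*exp(-a)


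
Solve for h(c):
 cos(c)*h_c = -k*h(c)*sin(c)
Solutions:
 h(c) = C1*exp(k*log(cos(c)))


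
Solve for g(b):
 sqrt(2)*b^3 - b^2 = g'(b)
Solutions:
 g(b) = C1 + sqrt(2)*b^4/4 - b^3/3


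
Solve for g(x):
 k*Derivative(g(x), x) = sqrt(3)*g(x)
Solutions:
 g(x) = C1*exp(sqrt(3)*x/k)


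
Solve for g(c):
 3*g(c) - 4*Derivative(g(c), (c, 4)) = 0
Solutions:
 g(c) = C1*exp(-sqrt(2)*3^(1/4)*c/2) + C2*exp(sqrt(2)*3^(1/4)*c/2) + C3*sin(sqrt(2)*3^(1/4)*c/2) + C4*cos(sqrt(2)*3^(1/4)*c/2)


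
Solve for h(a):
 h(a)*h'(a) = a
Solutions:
 h(a) = -sqrt(C1 + a^2)
 h(a) = sqrt(C1 + a^2)


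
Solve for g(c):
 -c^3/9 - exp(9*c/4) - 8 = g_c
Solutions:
 g(c) = C1 - c^4/36 - 8*c - 4*exp(9*c/4)/9


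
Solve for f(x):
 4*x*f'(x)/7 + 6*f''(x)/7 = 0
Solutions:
 f(x) = C1 + C2*erf(sqrt(3)*x/3)


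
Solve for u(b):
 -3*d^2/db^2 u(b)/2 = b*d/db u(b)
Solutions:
 u(b) = C1 + C2*erf(sqrt(3)*b/3)


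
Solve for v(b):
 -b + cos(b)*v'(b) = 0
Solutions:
 v(b) = C1 + Integral(b/cos(b), b)


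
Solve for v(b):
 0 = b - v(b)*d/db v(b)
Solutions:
 v(b) = -sqrt(C1 + b^2)
 v(b) = sqrt(C1 + b^2)


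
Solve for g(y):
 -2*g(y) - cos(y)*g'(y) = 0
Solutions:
 g(y) = C1*(sin(y) - 1)/(sin(y) + 1)


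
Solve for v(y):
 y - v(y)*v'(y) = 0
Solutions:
 v(y) = -sqrt(C1 + y^2)
 v(y) = sqrt(C1 + y^2)


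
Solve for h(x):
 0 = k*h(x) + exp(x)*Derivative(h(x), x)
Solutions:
 h(x) = C1*exp(k*exp(-x))


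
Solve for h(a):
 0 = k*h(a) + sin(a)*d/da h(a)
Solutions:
 h(a) = C1*exp(k*(-log(cos(a) - 1) + log(cos(a) + 1))/2)


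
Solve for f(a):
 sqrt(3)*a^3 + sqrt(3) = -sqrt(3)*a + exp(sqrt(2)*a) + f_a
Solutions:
 f(a) = C1 + sqrt(3)*a^4/4 + sqrt(3)*a^2/2 + sqrt(3)*a - sqrt(2)*exp(sqrt(2)*a)/2


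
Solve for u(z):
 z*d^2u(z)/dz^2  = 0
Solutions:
 u(z) = C1 + C2*z


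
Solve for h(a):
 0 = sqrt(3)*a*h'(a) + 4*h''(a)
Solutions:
 h(a) = C1 + C2*erf(sqrt(2)*3^(1/4)*a/4)


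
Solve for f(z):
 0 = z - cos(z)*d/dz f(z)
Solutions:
 f(z) = C1 + Integral(z/cos(z), z)


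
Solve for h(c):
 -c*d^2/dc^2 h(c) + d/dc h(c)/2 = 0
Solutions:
 h(c) = C1 + C2*c^(3/2)


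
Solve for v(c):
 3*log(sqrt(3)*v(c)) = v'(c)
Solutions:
 -2*Integral(1/(2*log(_y) + log(3)), (_y, v(c)))/3 = C1 - c


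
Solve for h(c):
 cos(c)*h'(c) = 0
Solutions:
 h(c) = C1


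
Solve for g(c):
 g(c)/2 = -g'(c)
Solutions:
 g(c) = C1*exp(-c/2)


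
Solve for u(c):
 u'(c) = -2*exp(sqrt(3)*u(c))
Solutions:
 u(c) = sqrt(3)*(2*log(1/(C1 + 2*c)) - log(3))/6


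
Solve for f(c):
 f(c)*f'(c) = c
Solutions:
 f(c) = -sqrt(C1 + c^2)
 f(c) = sqrt(C1 + c^2)


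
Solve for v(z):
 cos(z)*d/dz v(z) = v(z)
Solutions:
 v(z) = C1*sqrt(sin(z) + 1)/sqrt(sin(z) - 1)


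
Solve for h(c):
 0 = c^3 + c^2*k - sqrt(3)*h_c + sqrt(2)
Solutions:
 h(c) = C1 + sqrt(3)*c^4/12 + sqrt(3)*c^3*k/9 + sqrt(6)*c/3


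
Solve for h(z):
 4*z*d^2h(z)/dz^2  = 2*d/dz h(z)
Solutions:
 h(z) = C1 + C2*z^(3/2)


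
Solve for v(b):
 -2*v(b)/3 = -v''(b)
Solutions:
 v(b) = C1*exp(-sqrt(6)*b/3) + C2*exp(sqrt(6)*b/3)


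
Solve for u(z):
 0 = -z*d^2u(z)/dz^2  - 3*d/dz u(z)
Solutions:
 u(z) = C1 + C2/z^2


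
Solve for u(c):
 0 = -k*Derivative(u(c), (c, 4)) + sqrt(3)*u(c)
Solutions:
 u(c) = C1*exp(-3^(1/8)*c*(1/k)^(1/4)) + C2*exp(3^(1/8)*c*(1/k)^(1/4)) + C3*exp(-3^(1/8)*I*c*(1/k)^(1/4)) + C4*exp(3^(1/8)*I*c*(1/k)^(1/4))


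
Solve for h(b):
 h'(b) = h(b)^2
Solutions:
 h(b) = -1/(C1 + b)


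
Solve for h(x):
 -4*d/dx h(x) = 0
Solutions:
 h(x) = C1


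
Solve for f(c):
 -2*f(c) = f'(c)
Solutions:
 f(c) = C1*exp(-2*c)


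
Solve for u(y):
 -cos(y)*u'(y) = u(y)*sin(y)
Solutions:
 u(y) = C1*cos(y)


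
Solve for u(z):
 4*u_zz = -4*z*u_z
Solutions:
 u(z) = C1 + C2*erf(sqrt(2)*z/2)


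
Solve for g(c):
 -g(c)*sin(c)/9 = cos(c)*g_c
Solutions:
 g(c) = C1*cos(c)^(1/9)


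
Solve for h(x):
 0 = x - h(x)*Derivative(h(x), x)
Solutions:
 h(x) = -sqrt(C1 + x^2)
 h(x) = sqrt(C1 + x^2)


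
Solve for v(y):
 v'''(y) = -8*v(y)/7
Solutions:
 v(y) = C3*exp(-2*7^(2/3)*y/7) + (C1*sin(sqrt(3)*7^(2/3)*y/7) + C2*cos(sqrt(3)*7^(2/3)*y/7))*exp(7^(2/3)*y/7)


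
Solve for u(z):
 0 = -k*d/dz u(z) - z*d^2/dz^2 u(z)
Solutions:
 u(z) = C1 + z^(1 - re(k))*(C2*sin(log(z)*Abs(im(k))) + C3*cos(log(z)*im(k)))


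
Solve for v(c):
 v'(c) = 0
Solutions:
 v(c) = C1


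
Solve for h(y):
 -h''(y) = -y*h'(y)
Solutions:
 h(y) = C1 + C2*erfi(sqrt(2)*y/2)


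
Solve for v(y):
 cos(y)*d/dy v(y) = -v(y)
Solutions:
 v(y) = C1*sqrt(sin(y) - 1)/sqrt(sin(y) + 1)


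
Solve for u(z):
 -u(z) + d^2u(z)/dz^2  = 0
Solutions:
 u(z) = C1*exp(-z) + C2*exp(z)


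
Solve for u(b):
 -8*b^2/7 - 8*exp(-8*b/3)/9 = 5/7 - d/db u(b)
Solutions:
 u(b) = C1 + 8*b^3/21 + 5*b/7 - exp(-8*b/3)/3


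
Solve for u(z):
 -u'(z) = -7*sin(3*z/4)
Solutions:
 u(z) = C1 - 28*cos(3*z/4)/3


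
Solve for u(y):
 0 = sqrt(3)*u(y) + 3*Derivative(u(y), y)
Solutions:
 u(y) = C1*exp(-sqrt(3)*y/3)


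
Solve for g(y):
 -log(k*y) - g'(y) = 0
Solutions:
 g(y) = C1 - y*log(k*y) + y


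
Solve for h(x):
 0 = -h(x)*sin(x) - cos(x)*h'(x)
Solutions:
 h(x) = C1*cos(x)


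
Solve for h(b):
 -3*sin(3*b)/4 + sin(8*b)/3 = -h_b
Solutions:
 h(b) = C1 - cos(3*b)/4 + cos(8*b)/24


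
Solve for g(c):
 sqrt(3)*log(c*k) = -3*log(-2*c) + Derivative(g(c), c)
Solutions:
 g(c) = C1 + c*(sqrt(3)*log(-k) - 3 - sqrt(3) + 3*log(2)) + c*(sqrt(3) + 3)*log(-c)


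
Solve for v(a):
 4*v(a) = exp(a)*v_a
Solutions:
 v(a) = C1*exp(-4*exp(-a))
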